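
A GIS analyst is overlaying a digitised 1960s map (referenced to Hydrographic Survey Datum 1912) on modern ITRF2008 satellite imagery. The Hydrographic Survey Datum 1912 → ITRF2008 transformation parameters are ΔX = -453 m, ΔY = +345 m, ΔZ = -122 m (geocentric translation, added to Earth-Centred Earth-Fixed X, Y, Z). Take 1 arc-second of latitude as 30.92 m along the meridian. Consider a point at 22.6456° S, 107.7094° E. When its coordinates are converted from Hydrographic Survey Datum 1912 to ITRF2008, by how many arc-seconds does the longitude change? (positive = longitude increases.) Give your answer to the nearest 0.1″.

Δλ = 11.4″

sin φ = -0.385030, cos φ = 0.922904, sin λ = 0.952612, cos λ = -0.304189.
East component: ΔE = −sin λ·ΔX + cos λ·ΔY = −(0.952612)(-453) + (-0.304189)(345) = 326.59 m.
1° of latitude spans 3600 × 30.92 = 111312 m; at latitude φ, 1° of longitude spans that × cos φ = 102730.3 m, so Δλ = 326.59 / 102730.3 × 3600 = 11.445″.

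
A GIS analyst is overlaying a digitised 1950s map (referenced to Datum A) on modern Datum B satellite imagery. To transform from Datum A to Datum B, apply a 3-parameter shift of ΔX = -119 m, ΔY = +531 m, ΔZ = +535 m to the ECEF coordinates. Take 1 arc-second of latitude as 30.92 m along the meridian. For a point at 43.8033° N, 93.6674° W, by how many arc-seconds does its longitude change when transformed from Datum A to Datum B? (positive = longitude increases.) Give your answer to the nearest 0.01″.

sin φ = 0.692185, cos φ = 0.721720, sin λ = -0.997952, cos λ = -0.063965.
East component: ΔE = −sin λ·ΔX + cos λ·ΔY = −(-0.997952)(-119) + (-0.063965)(531) = -152.72 m.
1° of latitude spans 3600 × 30.92 = 111312 m; at latitude φ, 1° of longitude spans that × cos φ = 80336.1 m, so Δλ = -152.72 / 80336.1 × 3600 = -6.844″.

Δλ = -6.84″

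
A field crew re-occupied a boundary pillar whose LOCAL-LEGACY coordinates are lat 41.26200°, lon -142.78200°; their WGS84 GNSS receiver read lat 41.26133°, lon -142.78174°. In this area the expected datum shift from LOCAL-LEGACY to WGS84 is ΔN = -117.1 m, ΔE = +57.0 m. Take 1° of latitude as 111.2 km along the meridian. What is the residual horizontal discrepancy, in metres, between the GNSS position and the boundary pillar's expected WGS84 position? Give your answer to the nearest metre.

55 m

Observed coordinate differences: Δφ = -0.00067°, Δλ = +0.00026°.
Converting to metres (1° lat = 111200 m, cos φ = 0.751702): observed ΔN = -74.5 m, observed ΔE = 21.7 m.
Subtracting the expected shift leaves a residual of -74.5 − (-117.1) = 42.6 m north and 21.7 − (57.0) = -35.3 m east.
Residual distance = √(42.6² + (-35.3)²) = 55.3 m.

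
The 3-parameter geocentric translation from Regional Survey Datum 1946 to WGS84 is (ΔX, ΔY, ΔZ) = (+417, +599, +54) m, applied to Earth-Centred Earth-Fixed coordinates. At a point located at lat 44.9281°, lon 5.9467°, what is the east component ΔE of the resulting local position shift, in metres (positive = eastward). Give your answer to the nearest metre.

ΔE = 553 m

The local east axis at (φ, λ) is (−sin λ, cos λ, 0), so ΔE = −sin(5.9467°)·417 + cos(5.9467°)·599 = 552.57 m.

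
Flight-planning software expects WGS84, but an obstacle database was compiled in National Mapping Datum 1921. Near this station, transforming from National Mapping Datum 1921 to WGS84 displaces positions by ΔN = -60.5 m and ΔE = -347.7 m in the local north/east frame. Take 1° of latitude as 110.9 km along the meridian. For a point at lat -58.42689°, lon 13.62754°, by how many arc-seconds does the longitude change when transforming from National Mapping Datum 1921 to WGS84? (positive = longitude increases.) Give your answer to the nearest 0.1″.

At latitude -58.42689°, cos φ = 0.523586.
1° of longitude at this latitude = 110.9 × cos φ = 58.07 km, so Δλ = -347.7 / 58065.7 = -0.0059880° = -21.557″.

Δλ = -21.6″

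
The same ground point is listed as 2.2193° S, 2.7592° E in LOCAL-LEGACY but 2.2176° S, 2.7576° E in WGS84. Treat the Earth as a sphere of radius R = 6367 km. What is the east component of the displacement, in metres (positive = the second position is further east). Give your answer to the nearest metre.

Δφ = -2.2176° − -2.2193° = +0.0017°; Δλ = 2.7576° − 2.7592° = -0.0016°.
1° along a meridian = πR/180 = 111125 m.
ΔN = Δφ × 111125 = 188.9 m; ΔE = Δλ × 111125 × cos(-2.2193°) = -0.0016 × 111125 × 0.999250 = -177.7 m.

ΔE = -178 m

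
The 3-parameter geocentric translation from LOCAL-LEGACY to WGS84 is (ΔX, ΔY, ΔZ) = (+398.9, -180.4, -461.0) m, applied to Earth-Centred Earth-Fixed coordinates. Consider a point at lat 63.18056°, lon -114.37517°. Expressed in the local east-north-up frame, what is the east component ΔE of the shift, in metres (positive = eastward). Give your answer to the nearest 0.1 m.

At φ = 63.18056°, λ = -114.37517°: sin φ = 0.892433, cos φ = 0.451180, sin λ = -0.910863, cos λ = -0.412710.
ΔE = −sin λ·ΔX + cos λ·ΔY = −(-0.910863)·(398.9) + (-0.412710)·(-180.4) = 437.80 m.

ΔE = 437.8 m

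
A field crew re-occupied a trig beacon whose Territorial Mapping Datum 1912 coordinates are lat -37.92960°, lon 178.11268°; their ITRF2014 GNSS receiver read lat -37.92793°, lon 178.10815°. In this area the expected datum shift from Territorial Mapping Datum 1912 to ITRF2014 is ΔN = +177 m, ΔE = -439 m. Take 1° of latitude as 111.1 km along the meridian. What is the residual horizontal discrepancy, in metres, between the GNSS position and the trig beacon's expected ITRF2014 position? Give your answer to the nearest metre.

Observed coordinate differences: Δφ = +0.00167°, Δλ = -0.00453°.
Converting to metres (1° lat = 111100 m, cos φ = 0.788767): observed ΔN = 185.5 m, observed ΔE = -397.0 m.
Subtracting the expected shift leaves a residual of 185.5 − (177) = 8.5 m north and -397.0 − (-439) = 42.0 m east.
Residual distance = √(8.5² + 42.0²) = 42.9 m.

43 m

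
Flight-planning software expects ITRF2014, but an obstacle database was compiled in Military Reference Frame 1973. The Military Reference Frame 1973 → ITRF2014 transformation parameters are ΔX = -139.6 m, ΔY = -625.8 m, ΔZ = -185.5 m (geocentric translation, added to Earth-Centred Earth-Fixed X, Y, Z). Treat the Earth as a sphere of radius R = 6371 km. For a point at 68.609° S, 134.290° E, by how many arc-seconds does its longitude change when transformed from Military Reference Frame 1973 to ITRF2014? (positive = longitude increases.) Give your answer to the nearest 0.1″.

Δλ = 47.7″

sin φ = -0.931113, cos φ = 0.364731, sin λ = 0.715815, cos λ = -0.698290.
East component: ΔE = −sin λ·ΔX + cos λ·ΔY = −(0.715815)(-139.6) + (-0.698290)(-625.8) = 536.92 m.
1° of latitude spans πR/180 = 111195 m; at latitude φ, 1° of longitude spans that × cos φ = 40556.2 m, so Δλ = 536.92 / 40556.2 × 3600 = 47.660″.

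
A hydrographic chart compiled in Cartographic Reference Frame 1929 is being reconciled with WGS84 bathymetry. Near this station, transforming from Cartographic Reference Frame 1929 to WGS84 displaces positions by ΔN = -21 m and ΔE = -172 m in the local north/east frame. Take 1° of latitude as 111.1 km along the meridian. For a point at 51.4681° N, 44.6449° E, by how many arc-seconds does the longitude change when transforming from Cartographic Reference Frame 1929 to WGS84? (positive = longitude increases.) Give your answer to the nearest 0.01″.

Δλ = -8.95″

At latitude 51.4681°, cos φ = 0.622950.
1° of longitude at this latitude = 111.1 × cos φ = 69.21 km, so Δλ = -172.0 / 69209.8 = -0.0024852° = -8.947″.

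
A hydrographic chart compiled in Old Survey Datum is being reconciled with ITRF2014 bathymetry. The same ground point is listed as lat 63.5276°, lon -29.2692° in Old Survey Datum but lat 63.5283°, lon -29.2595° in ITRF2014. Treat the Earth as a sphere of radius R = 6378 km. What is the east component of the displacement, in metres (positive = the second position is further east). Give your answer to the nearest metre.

ΔE = 481 m

Δφ = 63.5283° − 63.5276° = +0.0007°; Δλ = -29.2595° − -29.2692° = +0.0097°.
1° along a meridian = πR/180 = 111317 m.
ΔN = Δφ × 111317 = 77.9 m; ΔE = Δλ × 111317 × cos(63.5276°) = +0.0097 × 111317 × 0.445767 = 481.3 m.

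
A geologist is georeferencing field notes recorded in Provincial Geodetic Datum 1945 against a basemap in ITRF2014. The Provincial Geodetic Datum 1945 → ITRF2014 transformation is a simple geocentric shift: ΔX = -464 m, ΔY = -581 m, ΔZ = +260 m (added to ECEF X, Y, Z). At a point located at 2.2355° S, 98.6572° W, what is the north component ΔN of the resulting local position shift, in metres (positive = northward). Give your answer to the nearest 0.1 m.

The local north axis is (−sin φ cos λ, −sin φ sin λ, cos φ), giving ΔN = 2.724 + 22.405 + 259.802 = 284.93 m.

ΔN = 284.9 m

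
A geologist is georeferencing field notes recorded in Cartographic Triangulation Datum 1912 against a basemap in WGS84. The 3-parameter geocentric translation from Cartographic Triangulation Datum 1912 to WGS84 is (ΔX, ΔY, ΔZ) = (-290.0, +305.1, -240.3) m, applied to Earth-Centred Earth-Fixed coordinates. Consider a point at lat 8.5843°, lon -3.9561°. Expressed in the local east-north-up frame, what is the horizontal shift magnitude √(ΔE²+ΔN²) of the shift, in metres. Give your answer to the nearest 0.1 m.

342.7 m

The local east axis at (φ, λ) is (−sin λ, cos λ, 0), so ΔE = −sin(-3.9561°)·(-290.0) + cos(-3.9561°)·305.1 = 284.37 m.
The local north axis is (−sin φ cos λ, −sin φ sin λ, cos φ), giving ΔN = 43.184 + 3.142 − 237.608 = -191.28 m.
Horizontal magnitude = √(ΔE² + ΔN²) = √(284.37² + (-191.28)²) = 342.71 m.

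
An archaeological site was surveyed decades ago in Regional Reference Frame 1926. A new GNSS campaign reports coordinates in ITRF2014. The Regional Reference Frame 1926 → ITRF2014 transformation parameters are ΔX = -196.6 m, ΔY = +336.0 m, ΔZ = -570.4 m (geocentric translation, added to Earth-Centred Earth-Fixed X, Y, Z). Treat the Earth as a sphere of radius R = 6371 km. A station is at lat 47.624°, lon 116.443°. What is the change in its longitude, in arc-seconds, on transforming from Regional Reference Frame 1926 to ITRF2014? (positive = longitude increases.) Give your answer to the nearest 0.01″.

Δλ = 1.27″

sin φ = 0.738738, cos φ = 0.673993, sin λ = 0.895378, cos λ = -0.445307.
East component: ΔE = −sin λ·ΔX + cos λ·ΔY = −(0.895378)(-196.6) + (-0.445307)(336.0) = 26.41 m.
1° of latitude spans πR/180 = 111195 m; at latitude φ, 1° of longitude spans that × cos φ = 74944.6 m, so Δλ = 26.41 / 74944.6 × 3600 = 1.269″.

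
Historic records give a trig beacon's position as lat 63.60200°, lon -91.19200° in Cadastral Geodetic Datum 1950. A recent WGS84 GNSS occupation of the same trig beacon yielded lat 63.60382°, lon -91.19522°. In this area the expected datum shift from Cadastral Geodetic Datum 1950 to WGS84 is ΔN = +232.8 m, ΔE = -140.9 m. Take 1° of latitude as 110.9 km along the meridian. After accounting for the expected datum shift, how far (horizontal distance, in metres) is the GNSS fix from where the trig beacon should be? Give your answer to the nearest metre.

36 m

Observed coordinate differences: Δφ = +0.00182°, Δλ = -0.00322°.
Converting to metres (1° lat = 110900 m, cos φ = 0.444604): observed ΔN = 201.8 m, observed ΔE = -158.8 m.
Subtracting the expected shift leaves a residual of 201.8 − (232.8) = -31.0 m north and -158.8 − (-140.9) = -17.9 m east.
Residual distance = √((-31.0)² + (-17.9)²) = 35.7 m.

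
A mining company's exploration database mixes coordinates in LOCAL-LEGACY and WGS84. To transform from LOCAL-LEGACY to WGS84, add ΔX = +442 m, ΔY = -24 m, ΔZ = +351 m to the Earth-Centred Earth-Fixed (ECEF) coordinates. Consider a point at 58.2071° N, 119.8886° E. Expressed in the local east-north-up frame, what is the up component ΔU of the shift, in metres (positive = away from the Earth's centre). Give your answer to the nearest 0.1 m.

ΔU = 171.3 m

The local up (radial) axis is (cos φ cos λ, cos φ sin λ, sin φ), giving ΔU = -116.042 − 10.963 + 298.335 = 171.33 m.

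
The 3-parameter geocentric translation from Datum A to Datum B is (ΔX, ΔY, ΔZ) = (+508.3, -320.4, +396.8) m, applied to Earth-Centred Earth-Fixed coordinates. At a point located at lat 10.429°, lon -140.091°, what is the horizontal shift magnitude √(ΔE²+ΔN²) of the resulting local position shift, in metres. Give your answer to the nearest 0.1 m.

The local east axis at (φ, λ) is (−sin λ, cos λ, 0), so ΔE = −sin(-140.091°)·508.3 + cos(-140.091°)·(-320.4) = 571.88 m.
The local north axis is (−sin φ cos λ, −sin φ sin λ, cos φ), giving ΔN = 70.578 − 37.210 + 390.245 = 423.61 m.
Horizontal magnitude = √(ΔE² + ΔN²) = √(571.88² + 423.61²) = 711.68 m.

711.7 m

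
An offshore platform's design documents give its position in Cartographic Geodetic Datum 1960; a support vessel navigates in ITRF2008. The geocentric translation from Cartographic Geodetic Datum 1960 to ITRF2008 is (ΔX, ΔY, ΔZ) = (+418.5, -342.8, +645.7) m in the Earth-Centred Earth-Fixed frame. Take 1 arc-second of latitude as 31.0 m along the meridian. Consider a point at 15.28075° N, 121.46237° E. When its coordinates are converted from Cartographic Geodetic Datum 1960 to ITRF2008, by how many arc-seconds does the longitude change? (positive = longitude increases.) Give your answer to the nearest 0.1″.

Δλ = -6.0″

sin φ = 0.263549, cos φ = 0.964646, sin λ = 0.852983, cos λ = -0.521938.
East component: ΔE = −sin λ·ΔX + cos λ·ΔY = −(0.852983)(418.5) + (-0.521938)(-342.8) = -178.05 m.
1° of latitude spans 3600 × 31.00 = 111600 m; at latitude φ, 1° of longitude spans that × cos φ = 107654.5 m, so Δλ = -178.05 / 107654.5 × 3600 = -5.954″.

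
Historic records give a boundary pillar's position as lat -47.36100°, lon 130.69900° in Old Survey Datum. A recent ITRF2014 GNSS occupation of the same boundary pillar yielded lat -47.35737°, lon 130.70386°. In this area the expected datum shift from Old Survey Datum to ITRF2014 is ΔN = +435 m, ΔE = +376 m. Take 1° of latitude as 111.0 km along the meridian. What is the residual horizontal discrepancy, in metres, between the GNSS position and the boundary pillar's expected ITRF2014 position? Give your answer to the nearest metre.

Observed coordinate differences: Δφ = +0.00363°, Δλ = +0.00486°.
Converting to metres (1° lat = 111000 m, cos φ = 0.677377): observed ΔN = 402.9 m, observed ΔE = 365.4 m.
Subtracting the expected shift leaves a residual of 402.9 − (435) = -32.1 m north and 365.4 − (376) = -10.6 m east.
Residual distance = √((-32.1)² + (-10.6)²) = 33.8 m.

34 m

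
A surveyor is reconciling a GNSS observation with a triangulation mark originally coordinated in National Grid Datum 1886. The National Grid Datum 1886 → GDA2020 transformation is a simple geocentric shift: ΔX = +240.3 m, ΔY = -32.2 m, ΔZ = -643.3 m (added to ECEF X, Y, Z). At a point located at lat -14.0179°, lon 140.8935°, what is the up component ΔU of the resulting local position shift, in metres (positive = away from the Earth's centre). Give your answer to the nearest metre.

ΔU = -45 m

The local up (radial) axis is (cos φ cos λ, cos φ sin λ, sin φ), giving ΔU = -180.914 − 19.706 + 155.823 = -44.80 m.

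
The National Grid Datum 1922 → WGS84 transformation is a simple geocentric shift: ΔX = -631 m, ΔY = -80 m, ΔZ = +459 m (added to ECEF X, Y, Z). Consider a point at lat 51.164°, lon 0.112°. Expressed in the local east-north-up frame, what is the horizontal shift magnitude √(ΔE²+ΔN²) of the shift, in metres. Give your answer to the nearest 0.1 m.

783.4 m

At φ = 51.164°, λ = 0.112°: sin φ = 0.778944, cos φ = 0.627093, sin λ = 0.001955, cos λ = 0.999998.
ΔE = −sin λ·ΔX + cos λ·ΔY = −(0.001955)·(-631) + (0.999998)·(-80) = -78.77 m.
ΔN = −sin φ cos λ·ΔX − sin φ sin λ·ΔY + cos φ·ΔZ = −(0.778944)(0.999998)(-631) − (0.778944)(0.001955)(-80) + (0.627093)(459) = 779.47 m.
Horizontal magnitude = √(ΔE² + ΔN²) = √((-78.77)² + 779.47²) = 783.44 m.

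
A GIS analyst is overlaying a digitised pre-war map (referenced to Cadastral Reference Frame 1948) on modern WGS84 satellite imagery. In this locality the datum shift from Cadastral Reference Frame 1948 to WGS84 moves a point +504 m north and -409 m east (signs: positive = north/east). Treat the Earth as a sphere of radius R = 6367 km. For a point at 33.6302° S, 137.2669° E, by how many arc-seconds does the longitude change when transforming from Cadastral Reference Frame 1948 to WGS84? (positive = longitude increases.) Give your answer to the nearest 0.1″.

Δλ = -15.9″

At latitude -33.6302°, cos φ = 0.832629.
One radian of longitude at latitude φ spans R cos φ, so Δλ = ΔE / (R cos φ) = -409.0 / (6367000 × 0.832629) = -7.7150e-05 rad = -15.913″.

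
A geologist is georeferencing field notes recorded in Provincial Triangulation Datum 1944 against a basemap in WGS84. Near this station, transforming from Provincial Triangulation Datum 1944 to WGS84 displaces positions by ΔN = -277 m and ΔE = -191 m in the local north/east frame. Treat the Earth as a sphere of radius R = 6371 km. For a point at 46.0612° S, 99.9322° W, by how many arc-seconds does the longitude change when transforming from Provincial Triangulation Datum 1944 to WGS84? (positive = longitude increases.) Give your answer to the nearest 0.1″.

At latitude -46.0612°, cos φ = 0.693890.
One radian of longitude at latitude φ spans R cos φ, so Δλ = ΔE / (R cos φ) = -191.0 / (6371000 × 0.693890) = -4.3205e-05 rad = -8.912″.

Δλ = -8.9″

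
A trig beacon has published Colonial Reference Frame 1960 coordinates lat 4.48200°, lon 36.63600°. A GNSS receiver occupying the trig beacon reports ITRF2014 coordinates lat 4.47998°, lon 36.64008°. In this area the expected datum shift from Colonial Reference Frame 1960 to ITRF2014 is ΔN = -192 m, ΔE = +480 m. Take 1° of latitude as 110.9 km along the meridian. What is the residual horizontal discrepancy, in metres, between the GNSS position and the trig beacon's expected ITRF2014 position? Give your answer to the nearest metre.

Observed coordinate differences: Δφ = -0.00202°, Δλ = +0.00408°.
Converting to metres (1° lat = 110900 m, cos φ = 0.996942): observed ΔN = -224.0 m, observed ΔE = 451.1 m.
Subtracting the expected shift leaves a residual of -224.0 − (-192) = -32.0 m north and 451.1 − (480) = -28.9 m east.
Residual distance = √((-32.0)² + (-28.9)²) = 43.1 m.

43 m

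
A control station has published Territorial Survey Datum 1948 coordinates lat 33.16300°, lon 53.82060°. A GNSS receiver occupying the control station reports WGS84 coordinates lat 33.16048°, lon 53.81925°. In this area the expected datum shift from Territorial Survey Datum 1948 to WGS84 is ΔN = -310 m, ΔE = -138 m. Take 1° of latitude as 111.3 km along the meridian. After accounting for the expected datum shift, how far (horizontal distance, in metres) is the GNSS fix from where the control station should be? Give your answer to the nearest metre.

32 m

Observed coordinate differences: Δφ = -0.00252°, Δλ = -0.00135°.
Converting to metres (1° lat = 111300 m, cos φ = 0.837118): observed ΔN = -280.5 m, observed ΔE = -125.8 m.
Subtracting the expected shift leaves a residual of -280.5 − (-310) = 29.5 m north and -125.8 − (-138) = 12.2 m east.
Residual distance = √(29.5² + 12.2²) = 32.0 m.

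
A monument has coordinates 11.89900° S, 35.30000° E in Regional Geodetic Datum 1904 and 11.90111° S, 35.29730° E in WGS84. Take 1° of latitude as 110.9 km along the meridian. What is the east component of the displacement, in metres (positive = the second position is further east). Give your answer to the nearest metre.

Δφ = -11.90111° − -11.89900° = -0.00211°; Δλ = 35.29730° − 35.30000° = -0.00270°.
ΔN = Δφ × 110900 = -234.0 m; ΔE = Δλ × 110900 × cos(-11.89900°) = -0.00270 × 110900 × 0.978513 = -293.0 m.

ΔE = -293 m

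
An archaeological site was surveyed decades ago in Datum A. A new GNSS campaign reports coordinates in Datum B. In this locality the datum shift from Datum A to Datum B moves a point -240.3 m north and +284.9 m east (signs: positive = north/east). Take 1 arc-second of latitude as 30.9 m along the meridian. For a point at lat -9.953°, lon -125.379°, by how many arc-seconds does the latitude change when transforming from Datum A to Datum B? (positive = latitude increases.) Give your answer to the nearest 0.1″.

Δφ = -7.8″

1″ of latitude = 30.90 m, so Δφ = -240.3 / 30.90 = -7.777″.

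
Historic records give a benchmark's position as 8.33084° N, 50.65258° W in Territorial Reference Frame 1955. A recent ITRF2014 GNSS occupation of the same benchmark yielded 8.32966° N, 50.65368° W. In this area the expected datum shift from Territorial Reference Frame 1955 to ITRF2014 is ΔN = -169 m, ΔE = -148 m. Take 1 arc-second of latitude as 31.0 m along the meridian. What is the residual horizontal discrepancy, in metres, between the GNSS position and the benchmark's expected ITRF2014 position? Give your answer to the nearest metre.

Observed coordinate differences: Δφ = -0.00118°, Δλ = -0.00110°.
Converting to metres (1° lat = 111600 m, cos φ = 0.989448): observed ΔN = -131.7 m, observed ΔE = -121.5 m.
Subtracting the expected shift leaves a residual of -131.7 − (-169) = 37.3 m north and -121.5 − (-148) = 26.5 m east.
Residual distance = √(37.3² + 26.5²) = 45.8 m.

46 m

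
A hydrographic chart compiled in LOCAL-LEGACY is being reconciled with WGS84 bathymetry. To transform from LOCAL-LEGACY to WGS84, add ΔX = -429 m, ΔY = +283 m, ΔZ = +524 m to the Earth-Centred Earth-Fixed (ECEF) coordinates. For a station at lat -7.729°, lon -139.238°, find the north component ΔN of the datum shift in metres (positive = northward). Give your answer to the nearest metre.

ΔN = 538 m

At φ = -7.729°, λ = -139.238°: sin φ = -0.134488, cos φ = 0.990915, sin λ = -0.652918, cos λ = -0.757428.
ΔN = −sin φ cos λ·ΔX − sin φ sin λ·ΔY + cos φ·ΔZ = −(-0.134488)(-0.757428)(-429) − (-0.134488)(-0.652918)(283) + (0.990915)(524) = 538.09 m.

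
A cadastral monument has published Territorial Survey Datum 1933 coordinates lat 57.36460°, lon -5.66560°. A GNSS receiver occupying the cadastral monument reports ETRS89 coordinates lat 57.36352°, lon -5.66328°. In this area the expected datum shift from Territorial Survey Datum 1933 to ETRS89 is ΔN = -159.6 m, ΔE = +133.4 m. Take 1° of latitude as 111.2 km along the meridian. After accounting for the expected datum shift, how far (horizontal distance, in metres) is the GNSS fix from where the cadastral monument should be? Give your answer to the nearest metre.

40 m

Observed coordinate differences: Δφ = -0.00108°, Δλ = +0.00232°.
Converting to metres (1° lat = 111200 m, cos φ = 0.539291): observed ΔN = -120.1 m, observed ΔE = 139.1 m.
Subtracting the expected shift leaves a residual of -120.1 − (-159.6) = 39.5 m north and 139.1 − (133.4) = 5.7 m east.
Residual distance = √(39.5² + 5.7²) = 39.9 m.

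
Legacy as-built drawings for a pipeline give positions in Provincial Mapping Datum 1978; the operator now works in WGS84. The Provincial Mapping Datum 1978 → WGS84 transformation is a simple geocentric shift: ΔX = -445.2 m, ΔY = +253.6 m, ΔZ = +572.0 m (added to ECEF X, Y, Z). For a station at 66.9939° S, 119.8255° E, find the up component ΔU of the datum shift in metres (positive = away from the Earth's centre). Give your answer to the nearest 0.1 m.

ΔU = -354.0 m

The local up (radial) axis is (cos φ cos λ, cos φ sin λ, sin φ), giving ΔU = 86.539 + 85.986 − 526.505 = -353.98 m.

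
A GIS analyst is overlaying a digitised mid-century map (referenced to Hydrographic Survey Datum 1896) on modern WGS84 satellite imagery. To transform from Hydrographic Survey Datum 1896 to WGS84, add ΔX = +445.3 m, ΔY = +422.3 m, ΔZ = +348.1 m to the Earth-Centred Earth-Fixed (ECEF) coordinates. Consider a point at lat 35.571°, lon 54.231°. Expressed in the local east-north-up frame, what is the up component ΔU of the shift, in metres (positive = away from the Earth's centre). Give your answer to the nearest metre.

ΔU = 693 m

At φ = 35.571°, λ = 54.231°: sin φ = 0.581711, cos φ = 0.813395, sin λ = 0.811380, cos λ = 0.584519.
ΔU = cos φ cos λ·ΔX + cos φ sin λ·ΔY + sin φ·ΔZ = (0.813395)(0.584519)(445.3) + (0.813395)(0.811380)(422.3) + (0.581711)(348.1) = 692.92 m.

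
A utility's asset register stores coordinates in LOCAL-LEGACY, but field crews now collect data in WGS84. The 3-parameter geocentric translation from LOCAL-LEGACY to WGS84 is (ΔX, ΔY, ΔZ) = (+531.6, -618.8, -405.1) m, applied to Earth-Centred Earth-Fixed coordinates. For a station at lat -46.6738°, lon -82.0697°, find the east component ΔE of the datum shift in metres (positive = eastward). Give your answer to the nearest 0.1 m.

ΔE = 441.1 m

The local east axis at (φ, λ) is (−sin λ, cos λ, 0), so ΔE = −sin(-82.0697°)·531.6 + cos(-82.0697°)·(-618.8) = 441.14 m.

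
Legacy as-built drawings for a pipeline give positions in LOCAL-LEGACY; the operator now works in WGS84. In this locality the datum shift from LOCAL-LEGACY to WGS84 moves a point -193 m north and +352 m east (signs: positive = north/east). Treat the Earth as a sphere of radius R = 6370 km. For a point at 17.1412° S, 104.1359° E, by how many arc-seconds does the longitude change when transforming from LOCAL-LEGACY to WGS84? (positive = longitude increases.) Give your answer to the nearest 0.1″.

Δλ = 11.9″

At latitude -17.1412°, cos φ = 0.955581.
One radian of longitude at latitude φ spans R cos φ, so Δλ = ΔE / (R cos φ) = 352.0 / (6370000 × 0.955581) = 5.7828e-05 rad = 11.928″.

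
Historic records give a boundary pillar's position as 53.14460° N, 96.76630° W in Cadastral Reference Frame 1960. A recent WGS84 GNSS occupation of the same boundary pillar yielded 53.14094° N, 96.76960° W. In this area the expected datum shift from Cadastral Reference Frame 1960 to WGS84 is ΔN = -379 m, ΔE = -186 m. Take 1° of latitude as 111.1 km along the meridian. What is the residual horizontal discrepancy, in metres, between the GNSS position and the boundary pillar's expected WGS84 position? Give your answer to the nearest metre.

44 m

Observed coordinate differences: Δφ = -0.00366°, Δλ = -0.00330°.
Converting to metres (1° lat = 111100 m, cos φ = 0.599798): observed ΔN = -406.6 m, observed ΔE = -219.9 m.
Subtracting the expected shift leaves a residual of -406.6 − (-379) = -27.6 m north and -219.9 − (-186) = -33.9 m east.
Residual distance = √((-27.6)² + (-33.9)²) = 43.7 m.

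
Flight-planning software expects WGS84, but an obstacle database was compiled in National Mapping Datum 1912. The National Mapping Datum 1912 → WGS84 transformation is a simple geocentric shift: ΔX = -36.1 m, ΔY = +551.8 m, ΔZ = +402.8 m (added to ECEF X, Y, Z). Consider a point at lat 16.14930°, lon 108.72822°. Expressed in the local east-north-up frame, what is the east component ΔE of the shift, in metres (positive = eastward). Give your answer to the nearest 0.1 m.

ΔE = -143.0 m

The local east axis at (φ, λ) is (−sin λ, cos λ, 0), so ΔE = −sin(108.72822°)·(-36.1) + cos(108.72822°)·551.8 = -142.98 m.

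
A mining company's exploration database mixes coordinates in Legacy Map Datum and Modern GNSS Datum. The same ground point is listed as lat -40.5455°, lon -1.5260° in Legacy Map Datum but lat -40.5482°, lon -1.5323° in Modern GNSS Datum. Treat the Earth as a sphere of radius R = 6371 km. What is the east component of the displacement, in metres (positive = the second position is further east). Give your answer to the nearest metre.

Δφ = -40.5482° − -40.5455° = -0.0027°; Δλ = -1.5323° − -1.5260° = -0.0063°.
1° along a meridian = πR/180 = 111195 m.
ΔN = Δφ × 111195 = -300.2 m; ΔE = Δλ × 111195 × cos(-40.5455°) = -0.0063 × 111195 × 0.759890 = -532.3 m.

ΔE = -532 m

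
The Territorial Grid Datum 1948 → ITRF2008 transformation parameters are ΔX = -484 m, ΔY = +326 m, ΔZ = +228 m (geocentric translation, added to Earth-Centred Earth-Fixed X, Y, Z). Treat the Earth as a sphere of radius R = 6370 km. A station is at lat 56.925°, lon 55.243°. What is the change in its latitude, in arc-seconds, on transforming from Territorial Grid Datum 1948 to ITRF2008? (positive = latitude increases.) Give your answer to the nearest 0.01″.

sin φ = 0.837957, cos φ = 0.545736, sin λ = 0.821577, cos λ = 0.570097.
North component: ΔN = −sin φ cos λ·ΔX − sin φ sin λ·ΔY + cos φ·ΔZ = −(0.837957)(0.570097)(-484) − (0.837957)(0.821577)(326) + (0.545736)(228) = 131.21 m.
1° of latitude spans πR/180 = 111177 m, so Δφ = 131.21 / 111177 × 3600 = 4.249″.

Δφ = 4.25″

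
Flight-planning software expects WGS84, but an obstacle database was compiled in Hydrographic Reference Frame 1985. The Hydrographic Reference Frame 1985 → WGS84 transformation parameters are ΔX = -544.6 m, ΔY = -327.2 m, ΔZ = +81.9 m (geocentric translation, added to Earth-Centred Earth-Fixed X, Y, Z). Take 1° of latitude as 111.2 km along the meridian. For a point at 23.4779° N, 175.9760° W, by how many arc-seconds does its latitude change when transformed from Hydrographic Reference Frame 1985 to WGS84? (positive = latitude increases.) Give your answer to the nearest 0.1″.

sin φ = 0.398395, cos φ = 0.917214, sin λ = -0.070174, cos λ = -0.997535.
North component: ΔN = −sin φ cos λ·ΔX − sin φ sin λ·ΔY + cos φ·ΔZ = −(0.398395)(-0.997535)(-544.6) − (0.398395)(-0.070174)(-327.2) + (0.917214)(81.9) = -150.46 m.
1° of latitude spans 111200 m, so Δφ = -150.46 / 111200 × 3600 = -4.871″.

Δφ = -4.9″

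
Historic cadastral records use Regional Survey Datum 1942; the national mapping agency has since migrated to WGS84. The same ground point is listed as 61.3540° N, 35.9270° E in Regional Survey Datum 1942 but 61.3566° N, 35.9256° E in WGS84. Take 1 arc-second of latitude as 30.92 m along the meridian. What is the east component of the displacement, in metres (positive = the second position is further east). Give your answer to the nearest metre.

ΔE = -75 m

Δφ = 61.3566° − 61.3540° = +0.0026°; Δλ = 35.9256° − 35.9270° = -0.0014°.
1° of latitude = 3600 × 30.92 = 111312 m.
ΔN = Δφ × 111312 = 289.4 m; ΔE = Δλ × 111312 × cos(61.3540°) = -0.0014 × 111312 × 0.479397 = -74.7 m.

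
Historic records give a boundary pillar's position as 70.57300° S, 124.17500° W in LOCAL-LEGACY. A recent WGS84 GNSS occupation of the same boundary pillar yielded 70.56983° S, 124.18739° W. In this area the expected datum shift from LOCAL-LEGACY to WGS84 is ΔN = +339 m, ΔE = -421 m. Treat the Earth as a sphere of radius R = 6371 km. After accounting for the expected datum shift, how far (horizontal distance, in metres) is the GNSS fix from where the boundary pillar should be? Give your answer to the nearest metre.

40 m

Observed coordinate differences: Δφ = +0.00317°, Δλ = -0.01239°.
Converting to metres (1° lat = 111195 m, cos φ = 0.332606): observed ΔN = 352.5 m, observed ΔE = -458.2 m.
Subtracting the expected shift leaves a residual of 352.5 − (339) = 13.5 m north and -458.2 − (-421) = -37.2 m east.
Residual distance = √(13.5² + (-37.2)²) = 39.6 m.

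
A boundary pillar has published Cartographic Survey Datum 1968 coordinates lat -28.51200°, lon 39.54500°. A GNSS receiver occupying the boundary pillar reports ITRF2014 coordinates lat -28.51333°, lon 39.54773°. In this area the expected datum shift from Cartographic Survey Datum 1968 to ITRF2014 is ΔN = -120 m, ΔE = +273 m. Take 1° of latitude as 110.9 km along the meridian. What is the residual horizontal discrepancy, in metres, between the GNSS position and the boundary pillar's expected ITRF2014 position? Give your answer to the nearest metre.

28 m

Observed coordinate differences: Δφ = -0.00133°, Δλ = +0.00273°.
Converting to metres (1° lat = 110900 m, cos φ = 0.878717): observed ΔN = -147.5 m, observed ΔE = 266.0 m.
Subtracting the expected shift leaves a residual of -147.5 − (-120) = -27.5 m north and 266.0 − (273) = -7.0 m east.
Residual distance = √((-27.5)² + (-7.0)²) = 28.4 m.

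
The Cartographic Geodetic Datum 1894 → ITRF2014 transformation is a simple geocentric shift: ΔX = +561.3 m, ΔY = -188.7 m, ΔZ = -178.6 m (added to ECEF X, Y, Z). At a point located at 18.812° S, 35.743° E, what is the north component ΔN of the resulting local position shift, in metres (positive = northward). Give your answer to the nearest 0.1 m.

At φ = -18.812°, λ = 35.743°: sin φ = -0.322464, cos φ = 0.946582, sin λ = 0.584151, cos λ = 0.811645.
ΔN = −sin φ cos λ·ΔX − sin φ sin λ·ΔY + cos φ·ΔZ = −(-0.322464)(0.811645)(561.3) − (-0.322464)(0.584151)(-188.7) + (0.946582)(-178.6) = -57.70 m.

ΔN = -57.7 m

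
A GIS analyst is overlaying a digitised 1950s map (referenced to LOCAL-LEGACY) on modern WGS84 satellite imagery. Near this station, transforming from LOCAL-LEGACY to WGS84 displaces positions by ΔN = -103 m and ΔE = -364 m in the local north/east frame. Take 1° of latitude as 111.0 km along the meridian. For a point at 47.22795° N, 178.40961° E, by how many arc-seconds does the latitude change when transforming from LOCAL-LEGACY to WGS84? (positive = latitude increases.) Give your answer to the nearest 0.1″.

Δφ = -3.3″

1° of latitude = 111.0 km, so Δφ = -103.0 / 111000 = -0.0009279° = -3.341″.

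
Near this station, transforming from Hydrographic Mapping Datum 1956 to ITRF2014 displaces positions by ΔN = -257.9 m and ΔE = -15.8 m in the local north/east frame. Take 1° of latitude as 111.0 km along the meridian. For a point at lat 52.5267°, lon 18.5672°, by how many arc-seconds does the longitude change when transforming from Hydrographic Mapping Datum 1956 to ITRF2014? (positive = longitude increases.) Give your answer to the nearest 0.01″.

Δλ = -0.84″

At latitude 52.5267°, cos φ = 0.608392.
1° of longitude at this latitude = 111.0 × cos φ = 67.53 km, so Δλ = -15.8 / 67531.5 = -0.0002340° = -0.842″.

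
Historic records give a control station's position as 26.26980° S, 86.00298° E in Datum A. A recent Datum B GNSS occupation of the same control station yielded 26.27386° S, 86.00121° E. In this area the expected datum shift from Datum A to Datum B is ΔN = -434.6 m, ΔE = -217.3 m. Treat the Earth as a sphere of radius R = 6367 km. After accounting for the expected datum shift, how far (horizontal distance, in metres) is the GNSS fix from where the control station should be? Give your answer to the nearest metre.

44 m

Observed coordinate differences: Δφ = -0.00406°, Δλ = -0.00177°.
Converting to metres (1° lat = 111125 m, cos φ = 0.896720): observed ΔN = -451.2 m, observed ΔE = -176.4 m.
Subtracting the expected shift leaves a residual of -451.2 − (-434.6) = -16.6 m north and -176.4 − (-217.3) = 40.9 m east.
Residual distance = √((-16.6)² + 40.9²) = 44.1 m.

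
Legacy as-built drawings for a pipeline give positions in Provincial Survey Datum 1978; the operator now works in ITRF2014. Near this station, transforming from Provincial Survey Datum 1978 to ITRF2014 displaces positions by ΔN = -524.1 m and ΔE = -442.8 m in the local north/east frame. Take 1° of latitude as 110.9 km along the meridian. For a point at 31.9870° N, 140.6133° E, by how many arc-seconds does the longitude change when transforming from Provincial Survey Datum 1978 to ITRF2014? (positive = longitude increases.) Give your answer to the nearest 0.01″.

Δλ = -16.95″

At latitude 31.9870°, cos φ = 0.848168.
1° of longitude at this latitude = 110.9 × cos φ = 94.06 km, so Δλ = -442.8 / 94061.9 = -0.0047075° = -16.947″.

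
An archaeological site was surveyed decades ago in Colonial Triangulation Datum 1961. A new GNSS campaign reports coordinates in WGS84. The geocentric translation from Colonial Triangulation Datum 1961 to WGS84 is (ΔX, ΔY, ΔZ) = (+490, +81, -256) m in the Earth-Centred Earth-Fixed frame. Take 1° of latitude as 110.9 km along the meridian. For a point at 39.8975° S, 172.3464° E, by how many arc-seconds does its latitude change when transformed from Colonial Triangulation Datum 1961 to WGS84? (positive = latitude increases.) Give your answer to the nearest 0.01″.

sin φ = -0.641416, cos φ = 0.767193, sin λ = 0.133184, cos λ = -0.991091.
North component: ΔN = −sin φ cos λ·ΔX − sin φ sin λ·ΔY + cos φ·ΔZ = −(-0.641416)(-0.991091)(490) − (-0.641416)(0.133184)(81) + (0.767193)(-256) = -500.98 m.
1° of latitude spans 110900 m, so Δφ = -500.98 / 110900 × 3600 = -16.263″.

Δφ = -16.26″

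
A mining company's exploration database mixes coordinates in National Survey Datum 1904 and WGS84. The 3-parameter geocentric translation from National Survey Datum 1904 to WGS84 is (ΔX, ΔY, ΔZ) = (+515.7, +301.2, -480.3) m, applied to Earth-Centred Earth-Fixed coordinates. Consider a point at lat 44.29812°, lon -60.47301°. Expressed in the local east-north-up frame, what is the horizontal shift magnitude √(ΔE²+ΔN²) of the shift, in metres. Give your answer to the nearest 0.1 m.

At φ = 44.29812°, λ = -60.47301°: sin φ = 0.698392, cos φ = 0.715716, sin λ = -0.870124, cos λ = 0.492833.
ΔE = −sin λ·ΔX + cos λ·ΔY = −(-0.870124)·(515.7) + (0.492833)·(301.2) = 597.16 m.
ΔN = −sin φ cos λ·ΔX − sin φ sin λ·ΔY + cos φ·ΔZ = −(0.698392)(0.492833)(515.7) − (0.698392)(-0.870124)(301.2) + (0.715716)(-480.3) = -338.22 m.
Horizontal magnitude = √(ΔE² + ΔN²) = √(597.16² + (-338.22)²) = 686.29 m.

686.3 m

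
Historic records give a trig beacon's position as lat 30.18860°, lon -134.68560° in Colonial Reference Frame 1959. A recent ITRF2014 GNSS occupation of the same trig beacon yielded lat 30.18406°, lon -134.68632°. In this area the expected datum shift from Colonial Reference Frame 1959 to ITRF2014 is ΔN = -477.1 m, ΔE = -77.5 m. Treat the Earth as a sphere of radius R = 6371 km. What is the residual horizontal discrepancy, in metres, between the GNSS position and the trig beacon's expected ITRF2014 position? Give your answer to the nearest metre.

Observed coordinate differences: Δφ = -0.00454°, Δλ = -0.00072°.
Converting to metres (1° lat = 111195 m, cos φ = 0.864375): observed ΔN = -504.8 m, observed ΔE = -69.2 m.
Subtracting the expected shift leaves a residual of -504.8 − (-477.1) = -27.7 m north and -69.2 − (-77.5) = 8.3 m east.
Residual distance = √((-27.7)² + 8.3²) = 28.9 m.

29 m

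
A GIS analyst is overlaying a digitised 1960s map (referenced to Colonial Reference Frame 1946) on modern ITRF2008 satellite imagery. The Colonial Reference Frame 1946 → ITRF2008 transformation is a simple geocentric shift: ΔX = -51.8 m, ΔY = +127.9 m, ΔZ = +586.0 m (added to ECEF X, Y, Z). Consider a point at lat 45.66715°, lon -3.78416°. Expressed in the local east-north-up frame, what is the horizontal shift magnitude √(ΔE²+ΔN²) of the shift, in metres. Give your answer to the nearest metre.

469 m

At φ = 45.66715°, λ = -3.78416°: sin φ = 0.715292, cos φ = 0.698826, sin λ = -0.065998, cos λ = 0.997820.
ΔE = −sin λ·ΔX + cos λ·ΔY = −(-0.065998)·(-51.8) + (0.997820)·(127.9) = 124.20 m.
ΔN = −sin φ cos λ·ΔX − sin φ sin λ·ΔY + cos φ·ΔZ = −(0.715292)(0.997820)(-51.8) − (0.715292)(-0.065998)(127.9) + (0.698826)(586.0) = 452.52 m.
Horizontal magnitude = √(ΔE² + ΔN²) = √(124.20² + 452.52²) = 469.26 m.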